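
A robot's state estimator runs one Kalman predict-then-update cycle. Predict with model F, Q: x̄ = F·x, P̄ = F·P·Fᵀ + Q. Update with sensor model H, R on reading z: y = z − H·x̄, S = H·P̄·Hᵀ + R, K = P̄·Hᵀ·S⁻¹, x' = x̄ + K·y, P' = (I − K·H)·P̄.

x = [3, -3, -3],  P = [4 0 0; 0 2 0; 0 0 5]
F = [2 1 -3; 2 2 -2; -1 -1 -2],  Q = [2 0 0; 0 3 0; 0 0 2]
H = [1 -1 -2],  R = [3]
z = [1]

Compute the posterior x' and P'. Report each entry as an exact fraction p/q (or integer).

x̄ = F·x = [12, 6, 6]
P̄ = F·P·Fᵀ + Q = [65 50 20; 50 47 8; 20 8 28]
y = z − H·x̄ = [7]
S = H·P̄·Hᵀ + R = [79]
K = P̄·Hᵀ·S⁻¹ = [-25/79; -13/79; -44/79]
x' = x̄ + K·y = [773/79, 383/79, 166/79]
P' = (I − K·H)·P̄ = [4510/79 3625/79 480/79; 3625/79 3544/79 60/79; 480/79 60/79 276/79]

x' = [773/79, 383/79, 166/79]
P' = [4510/79 3625/79 480/79; 3625/79 3544/79 60/79; 480/79 60/79 276/79]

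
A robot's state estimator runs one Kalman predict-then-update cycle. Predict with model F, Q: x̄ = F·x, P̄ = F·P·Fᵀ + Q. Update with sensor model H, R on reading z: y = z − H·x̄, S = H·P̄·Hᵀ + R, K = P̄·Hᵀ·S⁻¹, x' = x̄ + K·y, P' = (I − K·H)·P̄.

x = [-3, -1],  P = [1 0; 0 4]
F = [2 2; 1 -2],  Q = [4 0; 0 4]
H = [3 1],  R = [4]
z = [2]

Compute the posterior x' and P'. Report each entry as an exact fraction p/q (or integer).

x' = [310/157, -724/157]
P' = [404/157 -980/157; -980/157 2856/157]

x̄ = F·x = [-8, -1]
P̄ = F·P·Fᵀ + Q = [24 -14; -14 21]
y = z − H·x̄ = [27]
S = H·P̄·Hᵀ + R = [157]
K = P̄·Hᵀ·S⁻¹ = [58/157; -21/157]
x' = x̄ + K·y = [310/157, -724/157]
P' = (I − K·H)·P̄ = [404/157 -980/157; -980/157 2856/157]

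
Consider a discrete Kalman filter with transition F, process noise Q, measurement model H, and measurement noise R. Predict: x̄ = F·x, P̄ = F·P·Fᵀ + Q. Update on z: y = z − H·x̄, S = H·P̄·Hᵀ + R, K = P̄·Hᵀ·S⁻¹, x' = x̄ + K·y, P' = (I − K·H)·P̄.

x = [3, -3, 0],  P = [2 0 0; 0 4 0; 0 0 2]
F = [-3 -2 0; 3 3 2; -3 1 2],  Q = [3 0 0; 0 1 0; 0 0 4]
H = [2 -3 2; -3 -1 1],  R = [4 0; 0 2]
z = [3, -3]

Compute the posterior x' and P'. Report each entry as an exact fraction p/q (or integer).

x̄ = F·x = [-3, 0, -12]
P̄ = F·P·Fᵀ + Q = [37 -42 10; -42 63 2; 10 2 34]
y = z − H·x̄ = [33, 0]
S = H·P̄·Hᵀ + R = [1415 -309; -309 116]
K = P̄·Hᵀ·S⁻¹ = [7289/68659 -15505/68659; -11119/68659 8854/68659; 10130/68659 28168/68659]
x' = x̄ + K·y = [34560/68659, -366927/68659, -489618/68659]
P' = (I − K·H)·P̄ = [22008/68659 84888/68659 119902/68659; 84888/68659 758996/68659 1031368/68659; 119902/68659 1031368/68659 1447410/68659]

x' = [34560/68659, -366927/68659, -489618/68659]
P' = [22008/68659 84888/68659 119902/68659; 84888/68659 758996/68659 1031368/68659; 119902/68659 1031368/68659 1447410/68659]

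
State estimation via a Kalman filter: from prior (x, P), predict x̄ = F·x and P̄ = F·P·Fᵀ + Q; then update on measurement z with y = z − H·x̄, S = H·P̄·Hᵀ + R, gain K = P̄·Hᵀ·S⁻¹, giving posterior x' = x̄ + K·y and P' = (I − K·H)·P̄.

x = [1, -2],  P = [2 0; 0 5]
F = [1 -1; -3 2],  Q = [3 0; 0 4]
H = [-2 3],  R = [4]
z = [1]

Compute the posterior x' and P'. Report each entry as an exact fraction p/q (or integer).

x̄ = F·x = [3, -7]
P̄ = F·P·Fᵀ + Q = [10 -16; -16 42]
y = z − H·x̄ = [28]
S = H·P̄·Hᵀ + R = [614]
K = P̄·Hᵀ·S⁻¹ = [-34/307; 79/307]
x' = x̄ + K·y = [-31/307, 63/307]
P' = (I − K·H)·P̄ = [758/307 460/307; 460/307 412/307]

x' = [-31/307, 63/307]
P' = [758/307 460/307; 460/307 412/307]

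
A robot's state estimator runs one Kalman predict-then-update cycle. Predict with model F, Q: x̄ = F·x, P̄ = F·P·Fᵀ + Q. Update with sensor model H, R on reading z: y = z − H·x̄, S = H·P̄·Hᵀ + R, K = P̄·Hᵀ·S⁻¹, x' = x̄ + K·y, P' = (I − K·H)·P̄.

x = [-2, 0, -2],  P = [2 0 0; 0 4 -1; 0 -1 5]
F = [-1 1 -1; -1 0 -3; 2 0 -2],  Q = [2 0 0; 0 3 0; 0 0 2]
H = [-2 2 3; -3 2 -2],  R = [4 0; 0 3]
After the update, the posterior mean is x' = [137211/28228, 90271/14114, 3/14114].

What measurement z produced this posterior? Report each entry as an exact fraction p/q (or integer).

x̄ = F·x = [4, 8, 0]
P̄ = F·P·Fᵀ + Q = [15 20 8; 20 50 26; 8 26 30]
S = H·P̄·Hᵀ + R = [590 -78; -78 106]
K = P̄·Hᵀ·S⁻¹ = [983/28228 -4869/28228; 3423/14114 921/14114; 2715/14114 -2263/14114]
x' − x̄ = [24299/28228, -22641/14114, 3/14114] = K·y
y = (KᵀK)⁻¹·Kᵀ·(x' − x̄) = [-5, -6]
z = y + H·x̄ = [-5, -6] + [8, 4] = [3, -2]

z = [3, -2]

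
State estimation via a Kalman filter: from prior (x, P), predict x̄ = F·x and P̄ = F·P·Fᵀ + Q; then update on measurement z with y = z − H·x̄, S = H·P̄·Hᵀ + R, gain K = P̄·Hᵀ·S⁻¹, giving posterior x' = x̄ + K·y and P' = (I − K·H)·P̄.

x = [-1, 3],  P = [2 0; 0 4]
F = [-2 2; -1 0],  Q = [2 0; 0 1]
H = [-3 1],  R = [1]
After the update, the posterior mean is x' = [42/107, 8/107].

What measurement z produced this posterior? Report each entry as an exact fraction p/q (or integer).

z = [-1]

x̄ = F·x = [8, 1]
P̄ = F·P·Fᵀ + Q = [26 4; 4 3]
S = H·P̄·Hᵀ + R = [214]
K = P̄·Hᵀ·S⁻¹ = [-37/107; -9/214]
x' − x̄ = [-814/107, -99/107] = K·y
y = (KᵀK)⁻¹·Kᵀ·(x' − x̄) = [22]
z = y + H·x̄ = [22] + [-23] = [-1]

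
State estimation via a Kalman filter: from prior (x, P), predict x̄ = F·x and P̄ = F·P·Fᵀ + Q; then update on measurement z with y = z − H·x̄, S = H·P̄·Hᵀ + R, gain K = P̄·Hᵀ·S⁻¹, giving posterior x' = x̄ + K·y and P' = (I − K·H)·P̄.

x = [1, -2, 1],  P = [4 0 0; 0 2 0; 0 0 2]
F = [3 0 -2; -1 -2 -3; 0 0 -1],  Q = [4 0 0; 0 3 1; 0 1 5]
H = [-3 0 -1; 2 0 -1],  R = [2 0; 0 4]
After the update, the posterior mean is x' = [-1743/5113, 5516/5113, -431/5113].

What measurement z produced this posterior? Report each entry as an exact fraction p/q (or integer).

z = [1, -1]

x̄ = F·x = [1, 0, -1]
P̄ = F·P·Fᵀ + Q = [48 0 4; 0 33 7; 4 7 7]
S = H·P̄·Hᵀ + R = [465 -277; -277 187]
K = P̄·Hᵀ·S⁻¹ = [-1096/5113 892/5113; -1624/5113 -2597/5113; -1638/5113 -2399/5113]
x' − x̄ = [-6856/5113, 5516/5113, 4682/5113] = K·y
y = (KᵀK)⁻¹·Kᵀ·(x' − x̄) = [3, -4]
z = y + H·x̄ = [3, -4] + [-2, 3] = [1, -1]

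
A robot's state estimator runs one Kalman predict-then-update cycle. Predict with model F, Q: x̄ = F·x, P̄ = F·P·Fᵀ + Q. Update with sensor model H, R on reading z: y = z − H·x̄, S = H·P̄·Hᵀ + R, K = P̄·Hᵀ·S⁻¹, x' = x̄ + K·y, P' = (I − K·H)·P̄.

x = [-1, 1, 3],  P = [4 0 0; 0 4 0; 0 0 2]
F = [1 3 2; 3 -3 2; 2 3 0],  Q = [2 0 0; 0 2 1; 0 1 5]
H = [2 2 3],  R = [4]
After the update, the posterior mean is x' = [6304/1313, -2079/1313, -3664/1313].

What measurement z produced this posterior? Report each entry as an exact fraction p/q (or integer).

z = [-2]

x̄ = F·x = [8, 0, 1]
P̄ = F·P·Fᵀ + Q = [50 -16 44; -16 82 -11; 44 -11 57]
S = H·P̄·Hᵀ + R = [1313]
K = P̄·Hᵀ·S⁻¹ = [200/1313; 99/1313; 237/1313]
x' − x̄ = [-4200/1313, -2079/1313, -4977/1313] = K·y
y = (KᵀK)⁻¹·Kᵀ·(x' − x̄) = [-21]
z = y + H·x̄ = [-21] + [19] = [-2]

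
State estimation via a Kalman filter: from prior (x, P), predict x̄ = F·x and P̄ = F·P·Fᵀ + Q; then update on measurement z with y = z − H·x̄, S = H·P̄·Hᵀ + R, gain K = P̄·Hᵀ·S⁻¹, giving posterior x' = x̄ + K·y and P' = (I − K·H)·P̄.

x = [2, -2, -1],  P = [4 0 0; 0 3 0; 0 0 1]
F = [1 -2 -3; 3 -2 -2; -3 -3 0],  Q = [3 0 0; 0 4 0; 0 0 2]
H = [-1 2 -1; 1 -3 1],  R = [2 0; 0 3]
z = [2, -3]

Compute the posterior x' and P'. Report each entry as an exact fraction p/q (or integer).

x̄ = F·x = [9, 12, 0]
P̄ = F·P·Fᵀ + Q = [28 30 6; 30 56 -18; 6 -18 65]
y = z − H·x̄ = [-13, 24]
S = H·P̄·Hᵀ + R = [283 -381; -381 540]
K = P̄·Hᵀ·S⁻¹ = [-2432/2553 -5942/7659; -604/851 -672/851; -3385/2553 -5392/7659]
x' = x̄ + K·y = [7057/2553, 1936/851, 869/2553]
P' = (I − K·H)·P̄ = [71396/7659 3602/851 8032/7659; 3602/851 3224/851 4054/851; 8032/7659 4054/851 85250/7659]

x' = [7057/2553, 1936/851, 869/2553]
P' = [71396/7659 3602/851 8032/7659; 3602/851 3224/851 4054/851; 8032/7659 4054/851 85250/7659]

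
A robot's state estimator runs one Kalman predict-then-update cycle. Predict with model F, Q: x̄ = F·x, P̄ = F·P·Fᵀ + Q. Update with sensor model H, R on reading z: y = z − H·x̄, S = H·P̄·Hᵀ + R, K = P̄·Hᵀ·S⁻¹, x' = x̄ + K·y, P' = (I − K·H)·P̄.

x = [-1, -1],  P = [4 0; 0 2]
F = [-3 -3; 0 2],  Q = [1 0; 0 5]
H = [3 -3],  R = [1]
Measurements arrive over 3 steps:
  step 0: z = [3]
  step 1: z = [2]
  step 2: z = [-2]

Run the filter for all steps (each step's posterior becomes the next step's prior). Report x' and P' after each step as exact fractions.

step 0: x' = [753/829, -83/829], P' = [5194/829 5127/829; 5127/829 5152/829]
step 1: x' = [-847320/3009799, -2851456/3009799], P' = [8937010/3009799 8689107/3009799; 8689107/3009799 8775534/3009799]
step 2: x' = [-4613533842/5209990795, -1159012418/5209990795], P' = [15296971906/5209990795 14873357439/5209990795; 14873357439/5209990795 15028296416/5209990795]

step 0: x̄ = F·x = [6, -2]
step 0: P̄ = F·P·Fᵀ + Q = [55 -12; -12 13]
step 0: y = z − H·x̄ = [-21]
step 0: S = H·P̄·Hᵀ + R = [829]
step 0: K = P̄·Hᵀ·S⁻¹ = [201/829; -75/829]
step 0: x' = x̄ + K·y = [753/829, -83/829]
step 0: P' = (I − K·H)·P̄ = [5194/829 5127/829; 5127/829 5152/829]
step 1: x̄ = F·x = [-2010/829, -166/829]
step 1: P̄ = F·P·Fᵀ + Q = [186229/829 -61674/829; -61674/829 24753/829]
step 1: y = z − H·x̄ = [7190/829]
step 1: S = H·P̄·Hᵀ + R = [3009799/829]
step 1: K = P̄·Hᵀ·S⁻¹ = [743709/3009799; -259281/3009799]
step 1: x' = x̄ + K·y = [-847320/3009799, -2851456/3009799]
step 1: P' = (I − K·H)·P̄ = [8937010/3009799 8689107/3009799; 8689107/3009799 8775534/3009799]
step 2: x̄ = F·x = [11096328/3009799, -5702912/3009799]
step 2: P̄ = F·P·Fᵀ + Q = [318826621/3009799 -104787846/3009799; -104787846/3009799 50151131/3009799]
step 2: y = z − H·x̄ = [-56417318/3009799]
step 2: S = H·P̄·Hᵀ + R = [5209990795/3009799]
step 2: K = P̄·Hᵀ·S⁻¹ = [1270843401/5209990795; -464816931/5209990795]
step 2: x' = x̄ + K·y = [-4613533842/5209990795, -1159012418/5209990795]
step 2: P' = (I − K·H)·P̄ = [15296971906/5209990795 14873357439/5209990795; 14873357439/5209990795 15028296416/5209990795]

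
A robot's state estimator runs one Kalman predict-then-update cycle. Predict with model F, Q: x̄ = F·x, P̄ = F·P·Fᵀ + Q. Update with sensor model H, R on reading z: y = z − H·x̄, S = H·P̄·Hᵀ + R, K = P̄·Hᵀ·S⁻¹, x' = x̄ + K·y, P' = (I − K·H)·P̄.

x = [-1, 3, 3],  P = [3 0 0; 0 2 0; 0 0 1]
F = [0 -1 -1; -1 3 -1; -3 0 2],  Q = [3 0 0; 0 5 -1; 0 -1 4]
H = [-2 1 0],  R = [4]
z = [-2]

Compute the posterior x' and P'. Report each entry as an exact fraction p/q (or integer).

x̄ = F·x = [-6, 7, 9]
P̄ = F·P·Fᵀ + Q = [6 -5 -2; -5 27 6; -2 6 35]
y = z − H·x̄ = [-21]
S = H·P̄·Hᵀ + R = [75]
K = P̄·Hᵀ·S⁻¹ = [-17/75; 37/75; 2/15]
x' = x̄ + K·y = [-31/25, -84/25, 31/5]
P' = (I − K·H)·P̄ = [161/75 254/75 4/15; 254/75 656/75 16/15; 4/15 16/15 101/3]

x' = [-31/25, -84/25, 31/5]
P' = [161/75 254/75 4/15; 254/75 656/75 16/15; 4/15 16/15 101/3]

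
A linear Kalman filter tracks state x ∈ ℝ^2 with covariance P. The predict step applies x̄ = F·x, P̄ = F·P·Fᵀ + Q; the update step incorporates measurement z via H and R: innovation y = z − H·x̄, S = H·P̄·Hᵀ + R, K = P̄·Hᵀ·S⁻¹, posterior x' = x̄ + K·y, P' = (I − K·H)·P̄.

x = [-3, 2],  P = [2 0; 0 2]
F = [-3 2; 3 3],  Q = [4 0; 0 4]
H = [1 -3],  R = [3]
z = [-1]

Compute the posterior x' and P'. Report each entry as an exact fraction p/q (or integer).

x' = [1491/143, 537/143]
P' = [3522/143 1158/143; 1158/143 428/143]

x̄ = F·x = [13, -3]
P̄ = F·P·Fᵀ + Q = [30 -6; -6 40]
y = z − H·x̄ = [-23]
S = H·P̄·Hᵀ + R = [429]
K = P̄·Hᵀ·S⁻¹ = [16/143; -42/143]
x' = x̄ + K·y = [1491/143, 537/143]
P' = (I − K·H)·P̄ = [3522/143 1158/143; 1158/143 428/143]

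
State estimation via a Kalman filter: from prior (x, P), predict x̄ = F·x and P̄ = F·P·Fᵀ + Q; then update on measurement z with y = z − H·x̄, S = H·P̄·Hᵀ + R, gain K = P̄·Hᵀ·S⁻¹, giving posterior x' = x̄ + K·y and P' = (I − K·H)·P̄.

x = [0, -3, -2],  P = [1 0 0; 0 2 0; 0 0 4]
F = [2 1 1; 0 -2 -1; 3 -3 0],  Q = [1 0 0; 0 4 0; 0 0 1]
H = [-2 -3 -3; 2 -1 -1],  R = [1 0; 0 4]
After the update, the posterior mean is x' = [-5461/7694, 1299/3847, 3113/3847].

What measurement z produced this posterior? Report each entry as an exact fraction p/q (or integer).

x̄ = F·x = [-5, 8, 9]
P̄ = F·P·Fᵀ + Q = [11 -8 0; -8 16 12; 0 12 28]
S = H·P̄·Hᵀ + R = [561 192; 192 148]
K = P̄·Hᵀ·S⁻¹ = [-1366/11541 2741/7694; -404/11541 -969/3847; -840/3847 50/3847]
x' − x̄ = [33009/7694, -29477/3847, -31510/3847] = K·y
y = (KᵀK)⁻¹·Kᵀ·(x' − x̄) = [39, 25]
z = y + H·x̄ = [39, 25] + [-41, -27] = [-2, -2]

z = [-2, -2]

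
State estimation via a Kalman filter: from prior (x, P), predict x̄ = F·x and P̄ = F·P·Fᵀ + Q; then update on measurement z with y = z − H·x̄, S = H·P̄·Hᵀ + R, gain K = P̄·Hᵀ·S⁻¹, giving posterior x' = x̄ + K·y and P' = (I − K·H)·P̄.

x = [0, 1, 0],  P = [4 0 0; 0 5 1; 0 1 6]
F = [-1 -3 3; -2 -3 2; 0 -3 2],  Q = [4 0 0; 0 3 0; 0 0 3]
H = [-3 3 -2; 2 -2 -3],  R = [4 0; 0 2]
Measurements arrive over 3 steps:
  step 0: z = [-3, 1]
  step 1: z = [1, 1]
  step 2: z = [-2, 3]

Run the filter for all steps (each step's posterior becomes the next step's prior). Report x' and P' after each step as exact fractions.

step 0: x' = [106119/161701, -29176/161701, 35421/161701], P' = [2431127/161701 2405699/161701 37758/161701; 2405699/161701 2421723/161701 26418/161701; 37758/161701 26418/161701 32406/161701]
step 1: x' = [-51912554126/32513925107, -50909729999/32513925107, -11732071689/32513925107], P' = [297634330370/32513925107 292206626074/32513925107 9661336032/32513925107; 292206626074/32513925107 294942814902/32513925107 7500077268/32513925107; 9661336032/32513925107 7500077268/32513925107 6462515430/32513925107]
step 2: x' = [168527822577878/3950349449800523, -471672447470142/564335635685789, -1568994940286607/3950349449800523], P' = [35675437515204874/3950349449800523 5002767993645358/564335635685789 1156834565774088/3950349449800523; 5002767993645358/564335635685789 5050723222035186/564335635685789 127784999064132/564335635685789; 1156834565774088/3950349449800523 127784999064132/564335635685789 784447572767154/3950349449800523]

step 0: x̄ = F·x = [-3, -3, -3]
step 0: P̄ = F·P·Fᵀ + Q = [89 74 66; 74 76 57; 66 57 60]
step 0: y = z − H·x̄ = [-9, -8]
step 0: S = H·P̄·Hᵀ + R = [505 303; 303 502]
step 0: K = P̄·Hᵀ·S⁻¹ = [-37950/161701 -309/1601; -1191/161701 -551/1601; -24708/161701 -369/1601]
step 0: x' = x̄ + K·y = [106119/161701, -29176/161701, 35421/161701]
step 0: P' = (I − K·H)·P̄ = [2431127/161701 2405699/161701 37758/161701; 2405699/161701 2421723/161701 26418/161701; 37758/161701 26418/161701 32406/161701]
step 1: x̄ = F·x = [87672/161701, -53868/161701, 158370/161701]
step 1: P̄ = F·P·Fᵀ + Q = [38897214/161701 47805154/161701 28735254/161701; 47805154/161701 60384050/161701 35891277/161701; 28735254/161701 35891277/161701 22093218/161701]
step 1: y = z − H·x̄ = [903061/161701, 353731/161701]
step 1: S = H·P̄·Hᵀ + R = [36186004/161701 74753457/161701; 74753457/161701 299718464/161701]
step 1: K = P̄·Hᵀ·S⁻¹ = [-8901446238/32513925107 -9064299752/32513925107; -1697897013/32513925107 -13986304730/32513925107; -4852201788/32513925107 -7532514381/32513925107]
step 1: x' = x̄ + K·y = [-51912554126/32513925107, -50909729999/32513925107, -11732071689/32513925107]
step 1: P' = (I − K·H)·P̄ = [297634330370/32513925107 292206626074/32513925107 9661336032/32513925107; 292206626074/32513925107 294942814902/32513925107 7500077268/32513925107; 9661336032/32513925107 7500077268/32513925107 6462515430/32513925107]
step 2: x̄ = F·x = [169445529056/32513925107, 233090154871/32513925107, 129265046619/32513925107]
step 2: P̄ = F·P·Fᵀ + Q = [4700608353214/32513925107 5728596874828/32513925107 3438056473836/32513925107; 5728596874828/32513925107 7307602390055/32513925107 4304928880938/32513925107; 3438056473836/32513925107 4304928880938/32513925107 2687876243943/32513925107]
step 2: y = z − H·x̄ = [2568365579/32513925107, 612626166808/32513925107]
step 2: S = H·P̄·Hᵀ + R = [5438244733493/32513925107 8486793466470/32513925107; 8486793466470/32513925107 36862450905377/32513925107]
step 2: K = P̄·Hᵀ·S⁻¹ = [-1070463452652570/3950349449800523 -98108208088524/359122677254593; -27926078239695/564335635685789 -21784793362366/51303239607799; -588978465627450/3950349449800523 -83121071529597/359122677254593]
step 2: x' = x̄ + K·y = [168527822577878/3950349449800523, -471672447470142/564335635685789, -1568994940286607/3950349449800523]
step 2: P' = (I − K·H)·P̄ = [35675437515204874/3950349449800523 5002767993645358/564335635685789 1156834565774088/3950349449800523; 5002767993645358/564335635685789 5050723222035186/564335635685789 127784999064132/564335635685789; 1156834565774088/3950349449800523 127784999064132/564335635685789 784447572767154/3950349449800523]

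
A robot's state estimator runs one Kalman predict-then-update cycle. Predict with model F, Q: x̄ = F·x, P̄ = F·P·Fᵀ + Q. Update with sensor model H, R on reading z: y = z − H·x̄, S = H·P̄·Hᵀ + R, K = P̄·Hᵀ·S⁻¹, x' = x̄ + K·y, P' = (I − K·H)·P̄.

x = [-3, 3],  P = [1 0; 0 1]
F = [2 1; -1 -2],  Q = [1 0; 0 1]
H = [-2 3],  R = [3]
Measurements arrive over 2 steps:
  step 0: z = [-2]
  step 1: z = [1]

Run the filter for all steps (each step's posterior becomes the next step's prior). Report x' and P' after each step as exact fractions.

step 0: x̄ = F·x = [-3, -3]
step 0: P̄ = F·P·Fᵀ + Q = [6 -4; -4 6]
step 0: y = z − H·x̄ = [1]
step 0: S = H·P̄·Hᵀ + R = [129]
step 0: K = P̄·Hᵀ·S⁻¹ = [-8/43; 26/129]
step 0: x' = x̄ + K·y = [-137/43, -361/129]
step 0: P' = (I − K·H)·P̄ = [66/43 36/43; 36/43 98/129]
step 1: x̄ = F·x = [-1183/129, 1133/129]
step 1: P̄ = F·P·Fᵀ + Q = [1451/129 -1132/129; -1132/129 1151/129]
step 1: y = z − H·x̄ = [-5636/129]
step 1: S = H·P̄·Hᵀ + R = [30134/129]
step 1: K = P̄·Hᵀ·S⁻¹ = [-3149/15067; 5717/30134]
step 1: x' = x̄ + K·y = [-593/15067, 7445/15067]
step 1: P' = (I − K·H)·P̄ = [15735/15067 7341/15067; 7341/15067 15505/30134]

step 0: x' = [-137/43, -361/129], P' = [66/43 36/43; 36/43 98/129]
step 1: x' = [-593/15067, 7445/15067], P' = [15735/15067 7341/15067; 7341/15067 15505/30134]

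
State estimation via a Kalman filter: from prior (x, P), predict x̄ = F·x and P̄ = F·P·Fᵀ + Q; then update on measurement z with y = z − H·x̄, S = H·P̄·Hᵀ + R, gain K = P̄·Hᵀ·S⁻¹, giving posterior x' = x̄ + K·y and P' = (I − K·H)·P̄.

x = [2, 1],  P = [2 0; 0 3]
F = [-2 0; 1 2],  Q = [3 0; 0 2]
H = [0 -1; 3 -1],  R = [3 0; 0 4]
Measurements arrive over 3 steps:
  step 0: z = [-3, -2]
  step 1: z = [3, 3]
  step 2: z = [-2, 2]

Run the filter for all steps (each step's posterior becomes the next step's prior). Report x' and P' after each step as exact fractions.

step 0: x̄ = F·x = [-4, 4]
step 0: P̄ = F·P·Fᵀ + Q = [11 -4; -4 16]
step 0: y = z − H·x̄ = [1, 14]
step 0: S = H·P̄·Hᵀ + R = [19 28; 28 143]
step 0: K = P̄·Hᵀ·S⁻¹ = [-464/1933 591/1933; -1504/1933 -84/1933]
step 0: x' = x̄ + K·y = [78/1933, 5052/1933]
step 0: P' = (I − K·H)·P̄ = [1252/1933 1392/1933; 1392/1933 4512/1933]
step 1: x̄ = F·x = [-156/1933, 10182/1933]
step 1: P̄ = F·P·Fᵀ + Q = [10807/1933 -8072/1933; -8072/1933 28734/1933]
step 1: y = z − H·x̄ = [15981/1933, 16449/1933]
step 1: S = H·P̄·Hᵀ + R = [34533/1933 52950/1933; 52950/1933 182161/1933]
step 1: K = P̄·Hᵀ·S⁻¹ = [-348526/1803861 167431/601287; -419126/601287 -17650/200429]
step 1: x' = x̄ + K·y = [415765/601287, -249478/200429]
step 1: P' = (I − K·H)·P̄ = [1018250/1803861 348526/601287; 348526/601287 419126/200429]
step 2: x̄ = F·x = [-831530/601287, -29219/16251]
step 2: P̄ = F·P·Fᵀ + Q = [9484583/1803861 -168076/48753; -168076/48753 645860/48753]
step 2: y = z − H·x̄ = [-61721/16251, 2616061/601287]
step 2: S = H·P̄·Hᵀ + R = [792119/48753 1150088/48753; 1150088/48753 153786383/1803861]
step 2: K = P̄·Hᵀ·S⁻¹ = [-287750420/1494823433 416643351/1494823433; -1033464284/1494823433 -127659768/1494823433]
step 2: x' = x̄ + K·y = [838373203/1494823433, 681995083/1494823433]
step 2: P' = (I − K·H)·P̄ = [843274888/1494823433 863251260/1494823433; 863251260/1494823433 3100392852/1494823433]

step 0: x' = [78/1933, 5052/1933], P' = [1252/1933 1392/1933; 1392/1933 4512/1933]
step 1: x' = [415765/601287, -249478/200429], P' = [1018250/1803861 348526/601287; 348526/601287 419126/200429]
step 2: x' = [838373203/1494823433, 681995083/1494823433], P' = [843274888/1494823433 863251260/1494823433; 863251260/1494823433 3100392852/1494823433]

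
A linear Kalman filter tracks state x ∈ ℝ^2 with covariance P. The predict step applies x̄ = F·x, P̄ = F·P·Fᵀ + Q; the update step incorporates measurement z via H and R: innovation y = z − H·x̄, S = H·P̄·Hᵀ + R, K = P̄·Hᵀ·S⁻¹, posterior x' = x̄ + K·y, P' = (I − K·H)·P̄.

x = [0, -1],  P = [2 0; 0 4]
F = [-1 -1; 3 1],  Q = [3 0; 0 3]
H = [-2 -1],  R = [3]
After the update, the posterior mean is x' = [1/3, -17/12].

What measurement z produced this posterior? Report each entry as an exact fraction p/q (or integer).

z = [1]

x̄ = F·x = [1, -1]
P̄ = F·P·Fᵀ + Q = [9 -10; -10 25]
S = H·P̄·Hᵀ + R = [24]
K = P̄·Hᵀ·S⁻¹ = [-1/3; -5/24]
x' − x̄ = [-2/3, -5/12] = K·y
y = (KᵀK)⁻¹·Kᵀ·(x' − x̄) = [2]
z = y + H·x̄ = [2] + [-1] = [1]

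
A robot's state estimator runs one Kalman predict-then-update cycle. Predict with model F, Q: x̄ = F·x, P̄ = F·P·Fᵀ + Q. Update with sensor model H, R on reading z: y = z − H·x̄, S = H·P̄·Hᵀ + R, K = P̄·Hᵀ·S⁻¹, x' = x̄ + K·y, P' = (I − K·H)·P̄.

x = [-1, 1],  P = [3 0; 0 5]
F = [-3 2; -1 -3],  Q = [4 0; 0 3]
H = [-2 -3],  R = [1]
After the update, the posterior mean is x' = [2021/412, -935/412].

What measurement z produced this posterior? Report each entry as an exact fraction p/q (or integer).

x̄ = F·x = [5, -2]
P̄ = F·P·Fᵀ + Q = [51 -21; -21 51]
S = H·P̄·Hᵀ + R = [412]
K = P̄·Hᵀ·S⁻¹ = [-39/412; -111/412]
x' − x̄ = [-39/412, -111/412] = K·y
y = (KᵀK)⁻¹·Kᵀ·(x' − x̄) = [1]
z = y + H·x̄ = [1] + [-4] = [-3]

z = [-3]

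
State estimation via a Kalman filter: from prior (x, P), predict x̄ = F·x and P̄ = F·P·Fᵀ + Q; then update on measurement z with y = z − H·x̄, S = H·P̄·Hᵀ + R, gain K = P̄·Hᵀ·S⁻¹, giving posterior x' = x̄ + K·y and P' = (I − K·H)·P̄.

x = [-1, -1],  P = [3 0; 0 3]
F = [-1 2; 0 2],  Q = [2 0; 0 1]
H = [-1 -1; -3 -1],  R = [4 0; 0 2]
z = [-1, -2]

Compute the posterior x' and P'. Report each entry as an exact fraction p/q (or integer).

x̄ = F·x = [-1, -2]
P̄ = F·P·Fᵀ + Q = [17 12; 12 13]
y = z − H·x̄ = [-4, -7]
S = H·P̄·Hᵀ + R = [58 112; 112 240]
K = P̄·Hᵀ·S⁻¹ = [3/43 -203/688; -16/43 -21/688]
x' = x̄ + K·y = [541/688, -205/688]
P' = (I − K·H)·P̄ = [299/688 -491/688; -491/688 1515/688]

x' = [541/688, -205/688]
P' = [299/688 -491/688; -491/688 1515/688]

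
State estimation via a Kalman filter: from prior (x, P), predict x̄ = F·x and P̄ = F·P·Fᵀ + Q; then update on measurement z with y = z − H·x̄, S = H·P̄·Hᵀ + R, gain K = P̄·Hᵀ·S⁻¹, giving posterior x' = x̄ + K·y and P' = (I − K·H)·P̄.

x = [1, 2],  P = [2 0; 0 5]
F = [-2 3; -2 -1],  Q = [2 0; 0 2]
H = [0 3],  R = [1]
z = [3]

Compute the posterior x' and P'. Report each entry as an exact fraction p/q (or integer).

x̄ = F·x = [4, -4]
P̄ = F·P·Fᵀ + Q = [55 -7; -7 15]
y = z − H·x̄ = [15]
S = H·P̄·Hᵀ + R = [136]
K = P̄·Hᵀ·S⁻¹ = [-21/136; 45/136]
x' = x̄ + K·y = [229/136, 131/136]
P' = (I − K·H)·P̄ = [7039/136 -7/136; -7/136 15/136]

x' = [229/136, 131/136]
P' = [7039/136 -7/136; -7/136 15/136]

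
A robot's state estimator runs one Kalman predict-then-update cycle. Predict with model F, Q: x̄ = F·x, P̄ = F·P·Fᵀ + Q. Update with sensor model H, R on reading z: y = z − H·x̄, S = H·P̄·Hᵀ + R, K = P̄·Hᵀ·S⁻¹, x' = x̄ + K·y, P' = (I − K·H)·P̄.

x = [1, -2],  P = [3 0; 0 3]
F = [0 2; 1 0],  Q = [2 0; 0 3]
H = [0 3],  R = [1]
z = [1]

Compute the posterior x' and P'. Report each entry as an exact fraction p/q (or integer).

x̄ = F·x = [-4, 1]
P̄ = F·P·Fᵀ + Q = [14 0; 0 6]
y = z − H·x̄ = [-2]
S = H·P̄·Hᵀ + R = [55]
K = P̄·Hᵀ·S⁻¹ = [0; 18/55]
x' = x̄ + K·y = [-4, 19/55]
P' = (I − K·H)·P̄ = [14 0; 0 6/55]

x' = [-4, 19/55]
P' = [14 0; 0 6/55]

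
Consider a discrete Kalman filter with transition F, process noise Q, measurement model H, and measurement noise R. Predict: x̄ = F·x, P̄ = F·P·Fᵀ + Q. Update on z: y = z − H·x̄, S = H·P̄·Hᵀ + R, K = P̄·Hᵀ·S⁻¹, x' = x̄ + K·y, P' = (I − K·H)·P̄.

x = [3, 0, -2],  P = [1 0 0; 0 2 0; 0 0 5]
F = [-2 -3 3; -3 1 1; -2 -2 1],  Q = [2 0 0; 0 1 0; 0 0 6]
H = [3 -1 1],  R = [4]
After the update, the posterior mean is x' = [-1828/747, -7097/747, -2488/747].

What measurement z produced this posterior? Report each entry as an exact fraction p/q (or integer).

z = [-1]

x̄ = F·x = [-12, -11, -8]
P̄ = F·P·Fᵀ + Q = [69 15 31; 15 17 7; 31 7 23]
S = H·P̄·Hᵀ + R = [747]
K = P̄·Hᵀ·S⁻¹ = [223/747; 35/747; 109/747]
x' − x̄ = [7136/747, 1120/747, 3488/747] = K·y
y = (KᵀK)⁻¹·Kᵀ·(x' − x̄) = [32]
z = y + H·x̄ = [32] + [-33] = [-1]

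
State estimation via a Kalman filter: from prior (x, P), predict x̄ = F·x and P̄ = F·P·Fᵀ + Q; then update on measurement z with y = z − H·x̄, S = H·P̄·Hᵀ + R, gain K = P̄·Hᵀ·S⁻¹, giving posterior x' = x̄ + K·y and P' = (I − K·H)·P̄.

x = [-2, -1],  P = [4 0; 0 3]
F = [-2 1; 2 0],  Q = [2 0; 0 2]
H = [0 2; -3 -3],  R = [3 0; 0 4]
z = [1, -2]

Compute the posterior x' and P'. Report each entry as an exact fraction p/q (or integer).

x̄ = F·x = [3, -4]
P̄ = F·P·Fᵀ + Q = [21 -16; -16 18]
y = z − H·x̄ = [9, -5]
S = H·P̄·Hᵀ + R = [75 -12; -12 67]
K = P̄·Hᵀ·S⁻¹ = [-2324/4881 -503/1627; 780/1627 -6/1627]
x' = x̄ + K·y = [424/1627, 542/1627]
P' = (I − K·H)·P̄ = [5498/4881 -1162/1627; -1162/1627 1170/1627]

x' = [424/1627, 542/1627]
P' = [5498/4881 -1162/1627; -1162/1627 1170/1627]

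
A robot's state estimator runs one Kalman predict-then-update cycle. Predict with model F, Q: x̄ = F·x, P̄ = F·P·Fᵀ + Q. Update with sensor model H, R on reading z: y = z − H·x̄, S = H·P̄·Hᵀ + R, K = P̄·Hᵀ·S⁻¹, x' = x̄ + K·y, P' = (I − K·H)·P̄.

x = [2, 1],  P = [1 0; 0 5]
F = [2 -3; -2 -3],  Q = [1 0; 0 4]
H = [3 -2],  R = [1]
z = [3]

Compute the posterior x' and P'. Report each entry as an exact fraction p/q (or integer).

x̄ = F·x = [1, -7]
P̄ = F·P·Fᵀ + Q = [50 41; 41 53]
y = z − H·x̄ = [-14]
S = H·P̄·Hᵀ + R = [171]
K = P̄·Hᵀ·S⁻¹ = [68/171; 17/171]
x' = x̄ + K·y = [-781/171, -1435/171]
P' = (I − K·H)·P̄ = [3926/171 5855/171; 5855/171 8774/171]

x' = [-781/171, -1435/171]
P' = [3926/171 5855/171; 5855/171 8774/171]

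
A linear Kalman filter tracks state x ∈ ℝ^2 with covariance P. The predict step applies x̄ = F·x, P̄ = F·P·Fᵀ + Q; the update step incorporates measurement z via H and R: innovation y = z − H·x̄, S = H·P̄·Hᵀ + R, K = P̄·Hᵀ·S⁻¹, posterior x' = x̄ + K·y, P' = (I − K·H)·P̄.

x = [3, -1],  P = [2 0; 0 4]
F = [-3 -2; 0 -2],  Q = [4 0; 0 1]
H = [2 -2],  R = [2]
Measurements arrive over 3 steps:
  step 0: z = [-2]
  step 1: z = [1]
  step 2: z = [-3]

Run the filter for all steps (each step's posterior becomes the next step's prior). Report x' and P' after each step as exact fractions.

step 0: x̄ = F·x = [-7, 2]
step 0: P̄ = F·P·Fᵀ + Q = [38 16; 16 17]
step 0: y = z − H·x̄ = [16]
step 0: S = H·P̄·Hᵀ + R = [94]
step 0: K = P̄·Hᵀ·S⁻¹ = [22/47; -1/47]
step 0: x' = x̄ + K·y = [23/47, 78/47]
step 0: P' = (I − K·H)·P̄ = [818/47 796/47; 796/47 797/47]
step 1: x̄ = F·x = [-225/47, -156/47]
step 1: P̄ = F·P·Fᵀ + Q = [20290/47 7964/47; 7964/47 3235/47]
step 1: y = z − H·x̄ = [185/47]
step 1: S = H·P̄·Hᵀ + R = [30482/47]
step 1: K = P̄·Hᵀ·S⁻¹ = [12326/15241; 4729/15241]
step 1: x' = x̄ + K·y = [-24445/15241, -31973/15241]
step 1: P' = (I − K·H)·P̄ = [114454/15241 102128/15241; 102128/15241 97399/15241]
step 2: x̄ = F·x = [137281/15241, 63946/15241]
step 2: P̄ = F·P·Fᵀ + Q = [2706182/15241 1002364/15241; 1002364/15241 404837/15241]
step 2: y = z − H·x̄ = [-192393/15241]
step 2: S = H·P̄·Hᵀ + R = [4455646/15241]
step 2: K = P̄·Hᵀ·S⁻¹ = [1703818/2227823; 597527/2227823]
step 2: x' = x̄ + K·y = [-1441171/2227823, 1804367/2227823]
step 2: P' = (I − K·H)·P̄ = [14625218/2227823 12921400/2227823; 12921400/2227823 12323873/2227823]

step 0: x' = [23/47, 78/47], P' = [818/47 796/47; 796/47 797/47]
step 1: x' = [-24445/15241, -31973/15241], P' = [114454/15241 102128/15241; 102128/15241 97399/15241]
step 2: x' = [-1441171/2227823, 1804367/2227823], P' = [14625218/2227823 12921400/2227823; 12921400/2227823 12323873/2227823]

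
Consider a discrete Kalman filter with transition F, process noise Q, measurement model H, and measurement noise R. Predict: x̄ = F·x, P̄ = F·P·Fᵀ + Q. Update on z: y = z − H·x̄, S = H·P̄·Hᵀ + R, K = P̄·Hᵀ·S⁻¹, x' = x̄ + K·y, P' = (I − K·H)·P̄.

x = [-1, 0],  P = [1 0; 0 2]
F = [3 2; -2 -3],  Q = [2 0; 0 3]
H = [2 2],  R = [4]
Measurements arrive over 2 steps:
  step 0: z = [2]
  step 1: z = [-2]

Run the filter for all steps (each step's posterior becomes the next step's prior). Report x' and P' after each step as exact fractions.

step 0: x̄ = F·x = [-3, 2]
step 0: P̄ = F·P·Fᵀ + Q = [19 -18; -18 25]
step 0: y = z − H·x̄ = [4]
step 0: S = H·P̄·Hᵀ + R = [36]
step 0: K = P̄·Hᵀ·S⁻¹ = [1/18; 7/18]
step 0: x' = x̄ + K·y = [-25/9, 32/9]
step 0: P' = (I − K·H)·P̄ = [170/9 -169/9; -169/9 176/9]
step 1: x̄ = F·x = [-11/9, -46/9]
step 1: P̄ = F·P·Fᵀ + Q = [224/9 121/9; 121/9 263/9]
step 1: y = z − H·x̄ = [32/3]
step 1: S = H·P̄·Hᵀ + R = [328]
step 1: K = P̄·Hᵀ·S⁻¹ = [115/492; 32/123]
step 1: x' = x̄ + K·y = [469/369, -862/369]
step 1: P' = (I − K·H)·P̄ = [5143/738 -2399/369; -2399/369 2591/369]

step 0: x' = [-25/9, 32/9], P' = [170/9 -169/9; -169/9 176/9]
step 1: x' = [469/369, -862/369], P' = [5143/738 -2399/369; -2399/369 2591/369]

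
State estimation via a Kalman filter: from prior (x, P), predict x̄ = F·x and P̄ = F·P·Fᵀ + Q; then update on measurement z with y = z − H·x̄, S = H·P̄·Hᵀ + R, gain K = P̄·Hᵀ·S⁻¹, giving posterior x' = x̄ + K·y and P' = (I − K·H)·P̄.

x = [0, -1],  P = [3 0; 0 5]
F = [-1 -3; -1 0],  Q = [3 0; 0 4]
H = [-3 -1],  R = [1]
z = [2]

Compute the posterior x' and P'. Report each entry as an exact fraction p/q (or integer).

x̄ = F·x = [3, 0]
P̄ = F·P·Fᵀ + Q = [51 3; 3 7]
y = z − H·x̄ = [11]
S = H·P̄·Hᵀ + R = [485]
K = P̄·Hᵀ·S⁻¹ = [-156/485; -16/485]
x' = x̄ + K·y = [-261/485, -176/485]
P' = (I − K·H)·P̄ = [399/485 -1041/485; -1041/485 3139/485]

x' = [-261/485, -176/485]
P' = [399/485 -1041/485; -1041/485 3139/485]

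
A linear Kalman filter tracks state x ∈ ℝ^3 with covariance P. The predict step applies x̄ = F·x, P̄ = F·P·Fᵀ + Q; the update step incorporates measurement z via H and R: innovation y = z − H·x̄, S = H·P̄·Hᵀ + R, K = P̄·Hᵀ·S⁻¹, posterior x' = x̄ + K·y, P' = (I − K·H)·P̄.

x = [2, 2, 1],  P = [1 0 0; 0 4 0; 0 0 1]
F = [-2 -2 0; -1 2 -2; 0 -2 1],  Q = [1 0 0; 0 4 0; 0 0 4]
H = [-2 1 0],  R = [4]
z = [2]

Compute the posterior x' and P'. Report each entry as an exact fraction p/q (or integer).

x̄ = F·x = [-8, 0, -3]
P̄ = F·P·Fᵀ + Q = [21 -14 16; -14 25 -18; 16 -18 21]
y = z − H·x̄ = [-14]
S = H·P̄·Hᵀ + R = [169]
K = P̄·Hᵀ·S⁻¹ = [-56/169; 53/169; -50/169]
x' = x̄ + K·y = [-568/169, -742/169, 193/169]
P' = (I − K·H)·P̄ = [413/169 602/169 -96/169; 602/169 1416/169 -392/169; -96/169 -392/169 1049/169]

x' = [-568/169, -742/169, 193/169]
P' = [413/169 602/169 -96/169; 602/169 1416/169 -392/169; -96/169 -392/169 1049/169]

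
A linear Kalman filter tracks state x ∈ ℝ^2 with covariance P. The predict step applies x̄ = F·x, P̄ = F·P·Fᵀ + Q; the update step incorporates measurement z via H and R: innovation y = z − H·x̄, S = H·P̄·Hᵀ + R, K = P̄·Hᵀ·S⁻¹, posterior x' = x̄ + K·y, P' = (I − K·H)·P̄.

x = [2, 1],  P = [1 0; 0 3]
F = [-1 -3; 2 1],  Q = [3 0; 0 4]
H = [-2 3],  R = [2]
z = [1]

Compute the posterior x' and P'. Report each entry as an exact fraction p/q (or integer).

x' = [165/119, 155/119]
P' = [2042/357 1298/357; 1298/357 902/357]

x̄ = F·x = [-5, 5]
P̄ = F·P·Fᵀ + Q = [31 -11; -11 11]
y = z − H·x̄ = [-24]
S = H·P̄·Hᵀ + R = [357]
K = P̄·Hᵀ·S⁻¹ = [-95/357; 55/357]
x' = x̄ + K·y = [165/119, 155/119]
P' = (I − K·H)·P̄ = [2042/357 1298/357; 1298/357 902/357]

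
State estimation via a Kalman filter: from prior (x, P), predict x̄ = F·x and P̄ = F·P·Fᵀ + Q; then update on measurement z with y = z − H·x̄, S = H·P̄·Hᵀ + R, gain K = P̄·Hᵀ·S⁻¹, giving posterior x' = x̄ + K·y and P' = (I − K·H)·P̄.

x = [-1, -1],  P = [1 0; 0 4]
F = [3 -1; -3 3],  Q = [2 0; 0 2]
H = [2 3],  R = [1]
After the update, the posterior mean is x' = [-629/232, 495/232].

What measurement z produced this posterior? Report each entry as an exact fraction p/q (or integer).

z = [1]

x̄ = F·x = [-2, 0]
P̄ = F·P·Fᵀ + Q = [15 -21; -21 47]
S = H·P̄·Hᵀ + R = [232]
K = P̄·Hᵀ·S⁻¹ = [-33/232; 99/232]
x' − x̄ = [-165/232, 495/232] = K·y
y = (KᵀK)⁻¹·Kᵀ·(x' − x̄) = [5]
z = y + H·x̄ = [5] + [-4] = [1]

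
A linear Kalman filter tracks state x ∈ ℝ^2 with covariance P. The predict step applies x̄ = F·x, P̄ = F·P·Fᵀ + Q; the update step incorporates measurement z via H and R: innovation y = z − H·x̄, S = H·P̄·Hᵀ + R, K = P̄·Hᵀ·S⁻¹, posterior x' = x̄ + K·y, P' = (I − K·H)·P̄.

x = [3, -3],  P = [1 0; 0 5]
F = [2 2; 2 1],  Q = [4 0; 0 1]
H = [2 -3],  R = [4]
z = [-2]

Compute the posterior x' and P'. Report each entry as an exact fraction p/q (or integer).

x' = [49/19, 50/19]
P' = [434/19 280/19; 280/19 188/19]

x̄ = F·x = [0, 3]
P̄ = F·P·Fᵀ + Q = [28 14; 14 10]
y = z − H·x̄ = [7]
S = H·P̄·Hᵀ + R = [38]
K = P̄·Hᵀ·S⁻¹ = [7/19; -1/19]
x' = x̄ + K·y = [49/19, 50/19]
P' = (I − K·H)·P̄ = [434/19 280/19; 280/19 188/19]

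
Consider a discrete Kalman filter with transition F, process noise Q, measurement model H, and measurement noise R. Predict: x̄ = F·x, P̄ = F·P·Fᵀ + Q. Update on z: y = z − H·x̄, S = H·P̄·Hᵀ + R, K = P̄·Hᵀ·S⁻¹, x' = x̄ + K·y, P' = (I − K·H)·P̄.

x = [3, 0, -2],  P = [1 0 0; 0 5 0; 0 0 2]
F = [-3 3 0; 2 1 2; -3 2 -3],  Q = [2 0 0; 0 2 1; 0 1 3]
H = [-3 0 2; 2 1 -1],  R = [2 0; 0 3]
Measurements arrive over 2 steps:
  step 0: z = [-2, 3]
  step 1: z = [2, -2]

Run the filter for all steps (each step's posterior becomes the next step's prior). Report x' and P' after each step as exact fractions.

step 0: x' = [-1346/901, 6829/1802, -311/106], P' = [18388/901 -8420/901 1617/53; -8420/901 12175/1802 -1451/106; 1617/53 -1451/106 2441/53]
step 1: x' = [563061344/27418797, -44547620/3916971, 870871508/27418797], P' = [4195905206/27418797 -326822162/3916971 6258983372/27418797; -326822162/3916971 187271774/3916971 -486670382/3916971; 6258983372/27418797 -486670382/3916971 9348219803/27418797]

step 0: x̄ = F·x = [-9, 2, -3]
step 0: P̄ = F·P·Fᵀ + Q = [56 9 39; 9 19 -7; 39 -7 50]
step 0: y = z − H·x̄ = [-23, 16]
step 0: S = H·P̄·Hᵀ + R = [238 -204; -204 190]
step 0: K = P̄·Hᵀ·S⁻¹ = [-93/901 17/53; 593/1802 31/53; 31/106 45/106]
step 0: x' = x̄ + K·y = [-1346/901, 6829/1802, -311/106]
step 0: P' = (I − K·H)·P̄ = [18388/901 -8420/901 1617/53; -8420/901 12175/1802 -1451/106; 1617/53 -1451/106 2441/53]
step 1: x̄ = F·x = [28563/1802, -537/106, 37595/1802]
step 1: P̄ = F·P·Fᵀ + Q = [747283/1802 -41913/106 1373439/1802; -41913/106 45215/106 -81983/106; 1373439/1802 -81983/106 1309862/901]
step 1: y = z − H·x̄ = [14103/1802, -7003/901]
step 1: S = H·P̄·Hᵀ + R = [726779/1802 -379466/901; -379466/901 826499/1802]
step 1: K = P̄·Hᵀ·S⁻¹ = [-34874437/27418797 -51642698/27418797; 3562861/3916971 6765944/3916971; -40255255/27418797 -78981911/27418797]
step 1: x' = x̄ + K·y = [563061344/27418797, -44547620/3916971, 870871508/27418797]
step 1: P' = (I − K·H)·P̄ = [4195905206/27418797 -326822162/3916971 6258983372/27418797; -326822162/3916971 187271774/3916971 -486670382/3916971; 6258983372/27418797 -486670382/3916971 9348219803/27418797]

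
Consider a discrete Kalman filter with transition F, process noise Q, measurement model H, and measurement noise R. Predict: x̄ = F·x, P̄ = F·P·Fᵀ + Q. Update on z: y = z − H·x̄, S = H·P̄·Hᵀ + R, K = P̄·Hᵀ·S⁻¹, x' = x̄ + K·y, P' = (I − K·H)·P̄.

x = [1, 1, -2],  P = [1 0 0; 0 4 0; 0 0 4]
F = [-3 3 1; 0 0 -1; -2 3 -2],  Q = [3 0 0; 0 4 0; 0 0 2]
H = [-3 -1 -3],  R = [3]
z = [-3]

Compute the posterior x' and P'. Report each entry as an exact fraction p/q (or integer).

x̄ = F·x = [-2, 2, 5]
P̄ = F·P·Fᵀ + Q = [52 -4 34; -4 8 8; 34 8 58]
y = z − H·x̄ = [8]
S = H·P̄·Hᵀ + R = [1637]
K = P̄·Hᵀ·S⁻¹ = [-254/1637; -20/1637; -284/1637]
x' = x̄ + K·y = [-5306/1637, 3114/1637, 5913/1637]
P' = (I − K·H)·P̄ = [20608/1637 -11628/1637 -16478/1637; -11628/1637 12696/1637 7416/1637; -16478/1637 7416/1637 14290/1637]

x' = [-5306/1637, 3114/1637, 5913/1637]
P' = [20608/1637 -11628/1637 -16478/1637; -11628/1637 12696/1637 7416/1637; -16478/1637 7416/1637 14290/1637]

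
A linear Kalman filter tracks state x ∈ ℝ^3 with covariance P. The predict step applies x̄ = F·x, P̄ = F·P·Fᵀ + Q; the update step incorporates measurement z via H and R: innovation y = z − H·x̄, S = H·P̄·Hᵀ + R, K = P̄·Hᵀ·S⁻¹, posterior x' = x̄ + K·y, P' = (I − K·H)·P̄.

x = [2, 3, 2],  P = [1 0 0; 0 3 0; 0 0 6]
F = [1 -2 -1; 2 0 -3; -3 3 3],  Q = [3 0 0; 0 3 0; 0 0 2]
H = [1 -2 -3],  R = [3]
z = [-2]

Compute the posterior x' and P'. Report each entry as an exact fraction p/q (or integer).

x' = [-57/59, 116/59, -54/59]
P' = [209/59 322/59 -156/59; 322/59 2923/59 -1850/59; -156/59 -1850/59 1203/59]

x̄ = F·x = [-6, -2, 9]
P̄ = F·P·Fᵀ + Q = [22 20 -39; 20 61 -60; -39 -60 92]
y = z − H·x̄ = [27]
S = H·P̄·Hᵀ + R = [531]
K = P̄·Hᵀ·S⁻¹ = [11/59; 26/177; -65/177]
x' = x̄ + K·y = [-57/59, 116/59, -54/59]
P' = (I − K·H)·P̄ = [209/59 322/59 -156/59; 322/59 2923/59 -1850/59; -156/59 -1850/59 1203/59]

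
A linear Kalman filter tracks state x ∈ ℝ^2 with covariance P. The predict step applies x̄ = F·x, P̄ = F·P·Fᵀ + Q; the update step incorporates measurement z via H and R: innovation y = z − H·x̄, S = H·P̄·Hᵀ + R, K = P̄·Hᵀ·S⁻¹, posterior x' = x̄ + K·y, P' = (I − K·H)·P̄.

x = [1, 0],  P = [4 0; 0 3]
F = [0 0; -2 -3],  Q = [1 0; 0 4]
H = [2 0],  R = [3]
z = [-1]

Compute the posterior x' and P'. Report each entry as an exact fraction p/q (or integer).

x̄ = F·x = [0, -2]
P̄ = F·P·Fᵀ + Q = [1 0; 0 47]
y = z − H·x̄ = [-1]
S = H·P̄·Hᵀ + R = [7]
K = P̄·Hᵀ·S⁻¹ = [2/7; 0]
x' = x̄ + K·y = [-2/7, -2]
P' = (I − K·H)·P̄ = [3/7 0; 0 47]

x' = [-2/7, -2]
P' = [3/7 0; 0 47]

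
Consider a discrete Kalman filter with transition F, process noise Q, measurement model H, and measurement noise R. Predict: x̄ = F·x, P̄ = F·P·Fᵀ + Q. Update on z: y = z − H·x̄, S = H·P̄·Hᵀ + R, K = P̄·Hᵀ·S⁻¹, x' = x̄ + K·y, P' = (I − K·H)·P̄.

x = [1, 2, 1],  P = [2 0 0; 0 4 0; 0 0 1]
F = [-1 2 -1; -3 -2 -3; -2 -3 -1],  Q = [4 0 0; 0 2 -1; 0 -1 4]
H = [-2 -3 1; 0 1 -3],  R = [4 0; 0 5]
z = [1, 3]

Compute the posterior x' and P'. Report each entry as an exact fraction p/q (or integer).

x' = [21690/13763, -28110/13763, -24363/13763]
P' = [102321/13763 -75499/13763 -29503/13763; -75499/13763 386341/82578 165167/82578; -29503/13763 165167/82578 112189/82578]

x̄ = F·x = [2, -10, -9]
P̄ = F·P·Fᵀ + Q = [23 -7 -19; -7 45 38; -19 38 49]
y = z − H·x̄ = [-16, -14]
S = H·P̄·Hᵀ + R = [314 -2; -2 263]
K = P̄·Hᵀ·S⁻¹ = [-1912/13763 2602/13763; -21967/82578 -10916/41289; -7319/82578 -17140/41289]
x' = x̄ + K·y = [21690/13763, -28110/13763, -24363/13763]
P' = (I − K·H)·P̄ = [102321/13763 -75499/13763 -29503/13763; -75499/13763 386341/82578 165167/82578; -29503/13763 165167/82578 112189/82578]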